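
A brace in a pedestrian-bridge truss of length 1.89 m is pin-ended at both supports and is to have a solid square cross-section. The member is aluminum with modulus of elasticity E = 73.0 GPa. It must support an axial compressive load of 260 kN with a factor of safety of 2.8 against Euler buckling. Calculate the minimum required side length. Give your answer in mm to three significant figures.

a ≈ 81.1 mm

Required P_cr = n·P = 2.8 × 260 = 728.0 kN
L_e = K·L = 1 × 1.89 = 1.890 m
Required I = P_cr·L_e²/(π²E) = 7.280×10^5 × 1.890² / (π² × 7.30×10^10) = 3.609×10^-6 m⁴
I_req = 3.609×10^6 mm⁴
Solid square: I = a⁴/12  ⇒  a = (12I)^(1/4) = (12×3.609×10^6)^(1/4) = 81.1 mm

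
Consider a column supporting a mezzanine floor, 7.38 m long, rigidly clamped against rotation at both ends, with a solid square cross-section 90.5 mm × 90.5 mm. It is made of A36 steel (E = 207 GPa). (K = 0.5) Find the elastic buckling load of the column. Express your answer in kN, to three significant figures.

I = a⁴/12 = 90.5⁴/12 = 5.590×10^6 mm⁴
I = 5.590×10^6 mm⁴ = 5.590×10^-6 m⁴
Effective length L_e = K·L = 0.5 × 7.38 = 3.690 m
P_cr = π²EI / L_e² = π² × 207×10⁹ × 5.590×10^-6 / 3.690² = 8.387×10^5 N

P_cr ≈ 839 kN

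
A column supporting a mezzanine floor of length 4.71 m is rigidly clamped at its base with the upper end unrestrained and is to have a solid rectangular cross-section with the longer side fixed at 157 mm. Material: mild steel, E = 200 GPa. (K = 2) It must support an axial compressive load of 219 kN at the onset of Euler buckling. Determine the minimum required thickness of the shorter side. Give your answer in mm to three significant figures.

b ≈ 91.0 mm

L_e = K·L = 2 × 4.71 = 9.420 m
Required I = P_cr·L_e²/(π²E) = 2.190×10^5 × 9.420² / (π² × 2.00×10^11) = 9.845×10^-6 m⁴
I_req = 9.845×10^6 mm⁴
Rectangle, weak axis: I_min = h·b³/12 with h = 157 mm fixed  ⇒  b = (12I/h)^(1/3) = 91.0 mm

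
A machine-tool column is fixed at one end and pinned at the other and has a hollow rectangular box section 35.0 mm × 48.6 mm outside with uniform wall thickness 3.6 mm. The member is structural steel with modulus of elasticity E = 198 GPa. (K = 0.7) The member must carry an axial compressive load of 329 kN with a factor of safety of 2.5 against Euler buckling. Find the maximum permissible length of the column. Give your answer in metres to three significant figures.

L_max ≈ 0.695 m

Inner dimensions: h_i = 48.6 − 2×3.6 = 41.40 mm, b_i = 35.0 − 2×3.6 = 27.80 mm
Weak-axis I_min = (h_o·b_o³ − h_i·b_i³)/12 with b_o = 35.0, b_i = 27.80 mm (shorter outer/inner sides).
I_min = (48.6×35.0³ − 41.40×27.80³)/12 = 9.952×10^4 mm⁴
I = 9.952×10^-8 m⁴
Required critical load P_cr = n·P = 2.5 × 329 = 822.5 kN = 8.225×10^5 N
From P_cr = π²EI/(K·L)²:  L = (1/K)·√(π²EI/P_cr) = (1/0.7)·√(π²×1.98×10^11×9.952×10^-8/8.225×10^5)
L = 0.695 m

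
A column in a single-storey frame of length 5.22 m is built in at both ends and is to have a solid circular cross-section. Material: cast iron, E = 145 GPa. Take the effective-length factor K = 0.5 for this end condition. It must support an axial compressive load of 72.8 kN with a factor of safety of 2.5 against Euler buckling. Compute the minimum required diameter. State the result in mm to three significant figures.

d ≈ 64.8 mm

Required P_cr = n·P = 2.5 × 72.8 = 182.0 kN
L_e = K·L = 0.5 × 5.22 = 2.610 m
Required I = P_cr·L_e²/(π²E) = 1.820×10^5 × 2.610² / (π² × 1.45×10^11) = 8.663×10^-7 m⁴
I_req = 8.663×10^5 mm⁴
Solid circle: I = πd⁴/64  ⇒  d = (64I/π)^(1/4) = (64×8.663×10^5/π)^(1/4) = 64.8 mm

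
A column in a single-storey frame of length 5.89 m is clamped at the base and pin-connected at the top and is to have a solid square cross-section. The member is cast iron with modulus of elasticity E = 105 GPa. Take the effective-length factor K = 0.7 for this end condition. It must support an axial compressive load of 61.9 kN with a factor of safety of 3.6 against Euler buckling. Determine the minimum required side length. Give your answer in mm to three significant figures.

a ≈ 81.4 mm

Required P_cr = n·P = 3.6 × 61.9 = 222.8 kN
L_e = K·L = 0.7 × 5.89 = 4.123 m
Required I = P_cr·L_e²/(π²E) = 2.228×10^5 × 4.123² / (π² × 1.05×10^11) = 3.655×10^-6 m⁴
I_req = 3.655×10^6 mm⁴
Solid square: I = a⁴/12  ⇒  a = (12I)^(1/4) = (12×3.655×10^6)^(1/4) = 81.4 mm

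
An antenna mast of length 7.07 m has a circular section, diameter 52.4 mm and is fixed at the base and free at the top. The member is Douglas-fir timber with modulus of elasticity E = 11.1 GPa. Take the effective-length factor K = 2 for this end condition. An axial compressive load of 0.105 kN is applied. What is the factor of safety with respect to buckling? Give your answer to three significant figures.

I = πd⁴/64 = π×52.4⁴/64 = 3.701×10^5 mm⁴
I = 3.701×10^5 mm⁴ = 3.701×10^-7 m⁴
Effective length L_e = K·L = 2 × 7.07 = 14.14 m
P_cr = π²EI / L_e² = π² × 11.1×10⁹ × 3.701×10^-7 / 14.14² = 202.8 N
Factor of safety n = P_cr / P = 0.20278 / 0.105 = 1.93

n ≈ 1.93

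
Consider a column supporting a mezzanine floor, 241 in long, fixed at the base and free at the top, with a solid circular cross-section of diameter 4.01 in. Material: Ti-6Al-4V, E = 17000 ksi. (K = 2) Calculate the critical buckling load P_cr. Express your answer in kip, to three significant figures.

P_cr ≈ 9.17 kip

I = πd⁴/64 = π×4.01⁴/64 = 12.69 in⁴
Effective length L_e = K·L = 2 × 241 = 482.0 in
P_cr = π²EI / L_e² = π² × 17000×10³ × 12.69 / 482.0² = 9.166×10^3 lb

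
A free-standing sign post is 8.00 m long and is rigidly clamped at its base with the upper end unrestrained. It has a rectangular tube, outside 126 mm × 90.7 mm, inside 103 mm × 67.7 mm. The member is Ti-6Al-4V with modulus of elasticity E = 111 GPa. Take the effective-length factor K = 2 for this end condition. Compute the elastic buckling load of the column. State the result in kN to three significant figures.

Weak-axis I_min = (h_o·b_o³ − h_i·b_i³)/12 with b_o = 90.7, b_i = 67.70 mm (shorter outer/inner sides).
I_min = (126×90.7³ − 103.0×67.70³)/12 = 5.171×10^6 mm⁴
I = 5.171×10^6 mm⁴ = 5.171×10^-6 m⁴
Effective length L_e = K·L = 2 × 8.00 = 16.00 m
P_cr = π²EI / L_e² = π² × 111×10⁹ × 5.171×10^-6 / 16.00² = 2.213×10^4 N

P_cr ≈ 22.1 kN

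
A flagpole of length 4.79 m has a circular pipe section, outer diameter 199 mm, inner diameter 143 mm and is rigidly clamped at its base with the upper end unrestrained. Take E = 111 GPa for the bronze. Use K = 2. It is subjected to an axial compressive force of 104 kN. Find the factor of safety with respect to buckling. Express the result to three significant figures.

d_o = 199 mm, d_i = 143 mm
I = π(d_o⁴ − d_i⁴)/64 = π(199⁴ − 143.0⁴)/64 = 5.645×10^7 mm⁴
I = 5.645×10^7 mm⁴ = 5.645×10^-5 m⁴
Effective length L_e = K·L = 2 × 4.79 = 9.580 m
P_cr = π²EI / L_e² = π² × 111×10⁹ × 5.645×10^-5 / 9.580² = 6.739×10^5 N
Factor of safety n = P_cr / P = 673.89 / 104 = 6.48

n ≈ 6.48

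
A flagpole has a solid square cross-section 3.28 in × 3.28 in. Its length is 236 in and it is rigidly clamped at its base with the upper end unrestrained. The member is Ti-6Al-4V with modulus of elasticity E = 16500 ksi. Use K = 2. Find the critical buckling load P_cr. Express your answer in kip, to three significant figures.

P_cr ≈ 7.05 kip

I = a⁴/12 = 3.28⁴/12 = 9.645 in⁴
Effective length L_e = K·L = 2 × 236 = 472.0 in
P_cr = π²EI / L_e² = π² × 16500×10³ × 9.645 / 472.0² = 7.050×10^3 lb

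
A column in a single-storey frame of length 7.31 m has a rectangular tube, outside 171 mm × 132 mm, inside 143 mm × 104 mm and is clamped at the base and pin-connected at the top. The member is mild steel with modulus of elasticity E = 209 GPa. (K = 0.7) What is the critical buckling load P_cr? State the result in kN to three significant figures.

P_cr ≈ 1530 kN

Weak-axis I_min = (h_o·b_o³ − h_i·b_i³)/12 with b_o = 132, b_i = 104.0 mm (shorter outer/inner sides).
I_min = (171×132³ − 143.0×104.0³)/12 = 1.937×10^7 mm⁴
I = 1.937×10^7 mm⁴ = 1.937×10^-5 m⁴
Effective length L_e = K·L = 0.7 × 7.31 = 5.117 m
P_cr = π²EI / L_e² = π² × 209×10⁹ × 1.937×10^-5 / 5.117² = 1.526×10^6 N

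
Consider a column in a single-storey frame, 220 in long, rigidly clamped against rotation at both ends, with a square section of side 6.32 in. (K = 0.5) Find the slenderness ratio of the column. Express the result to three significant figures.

For a square r = a/√12 = 6.32/√12 = 1.824 in
L_e = K·L = 0.5 × 220 = 110.0 in
λ = L_e / r_min = 110.00 / 1.824 = 60.3

λ ≈ 60.3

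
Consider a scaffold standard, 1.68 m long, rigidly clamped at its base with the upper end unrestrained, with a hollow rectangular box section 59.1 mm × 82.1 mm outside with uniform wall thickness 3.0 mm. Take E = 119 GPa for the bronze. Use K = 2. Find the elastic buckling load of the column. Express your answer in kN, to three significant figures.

P_cr ≈ 48.1 kN

Inner dimensions: h_i = 82.1 − 2×3.0 = 76.10 mm, b_i = 59.1 − 2×3.0 = 53.10 mm
Weak-axis I_min = (h_o·b_o³ − h_i·b_i³)/12 with b_o = 59.1, b_i = 53.10 mm (shorter outer/inner sides).
I_min = (82.1×59.1³ − 76.10×53.10³)/12 = 4.628×10^5 mm⁴
I = 4.628×10^5 mm⁴ = 4.628×10^-7 m⁴
Effective length L_e = K·L = 2 × 1.68 = 3.360 m
P_cr = π²EI / L_e² = π² × 119×10⁹ × 4.628×10^-7 / 3.360² = 4.815×10^4 N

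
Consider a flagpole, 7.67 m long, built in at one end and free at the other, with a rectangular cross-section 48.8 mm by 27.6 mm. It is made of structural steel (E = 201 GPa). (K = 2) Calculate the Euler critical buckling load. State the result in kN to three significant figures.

P_cr ≈ 0.721 kN

Buckling occurs about the weak axis: I_min = h·b³/12 with b = 27.6 mm (the shorter side).
I_min = 48.8×27.6³/12 = 8.550×10^4 mm⁴
I = 8.550×10^4 mm⁴ = 8.550×10^-8 m⁴
Effective length L_e = K·L = 2 × 7.67 = 15.34 m
P_cr = π²EI / L_e² = π² × 201×10⁹ × 8.550×10^-8 / 15.34² = 720.8 N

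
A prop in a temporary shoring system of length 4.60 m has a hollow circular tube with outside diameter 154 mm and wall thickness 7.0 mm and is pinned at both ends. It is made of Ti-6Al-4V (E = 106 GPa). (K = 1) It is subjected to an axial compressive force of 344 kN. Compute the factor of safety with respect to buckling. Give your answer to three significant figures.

Inner diameter d_i = 154 − 2×7.0 = 140.0 mm
I = π(d_o⁴ − d_i⁴)/64 = π(154⁴ − 140.0⁴)/64 = 8.752×10^6 mm⁴
I = 8.752×10^6 mm⁴ = 8.752×10^-6 m⁴
Effective length L_e = K·L = 1 × 4.60 = 4.600 m
P_cr = π²EI / L_e² = π² × 106×10⁹ × 8.752×10^-6 / 4.600² = 4.327×10^5 N
Factor of safety n = P_cr / P = 432.70 / 344 = 1.26

n ≈ 1.26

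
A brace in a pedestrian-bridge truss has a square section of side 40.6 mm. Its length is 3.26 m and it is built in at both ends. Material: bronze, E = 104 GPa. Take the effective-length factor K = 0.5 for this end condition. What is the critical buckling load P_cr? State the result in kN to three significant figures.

I = a⁴/12 = 40.6⁴/12 = 2.264×10^5 mm⁴
I = 2.264×10^5 mm⁴ = 2.264×10^-7 m⁴
Effective length L_e = K·L = 0.5 × 3.26 = 1.630 m
P_cr = π²EI / L_e² = π² × 104×10⁹ × 2.264×10^-7 / 1.630² = 8.747×10^4 N

P_cr ≈ 87.5 kN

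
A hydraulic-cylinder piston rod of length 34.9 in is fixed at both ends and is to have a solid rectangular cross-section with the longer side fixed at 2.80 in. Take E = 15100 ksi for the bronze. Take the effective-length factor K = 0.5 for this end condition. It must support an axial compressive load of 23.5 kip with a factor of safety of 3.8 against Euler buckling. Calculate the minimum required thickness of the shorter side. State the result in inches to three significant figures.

b ≈ 0.921 in

Required P_cr = n·P = 3.8 × 23.5 = 89.30 kip
L_e = K·L = 0.5 × 34.9 = 17.45 in
Required I = P_cr·L_e²/(π²E) = 8.930×10^4 × 17.45² / (π² × 1.51×10^7) = 0.1825 in⁴
Rectangle, weak axis: I_min = h·b³/12 with h = 2.80 in fixed  ⇒  b = (12I/h)^(1/3) = 0.921 in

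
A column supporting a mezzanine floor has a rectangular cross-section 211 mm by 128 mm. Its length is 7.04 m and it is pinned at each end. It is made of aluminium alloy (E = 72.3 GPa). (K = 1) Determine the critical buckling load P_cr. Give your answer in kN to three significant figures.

P_cr ≈ 531 kN

Buckling occurs about the weak axis: I_min = h·b³/12 with b = 128 mm (the shorter side).
I_min = 211×128³/12 = 3.687×10^7 mm⁴
I = 3.687×10^7 mm⁴ = 3.687×10^-5 m⁴
Effective length L_e = K·L = 1 × 7.04 = 7.040 m
P_cr = π²EI / L_e² = π² × 72.3×10⁹ × 3.687×10^-5 / 7.040² = 5.309×10^5 N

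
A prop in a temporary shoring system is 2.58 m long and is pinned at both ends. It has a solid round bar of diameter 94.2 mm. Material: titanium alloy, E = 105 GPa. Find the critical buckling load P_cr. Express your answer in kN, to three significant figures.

I = πd⁴/64 = π×94.2⁴/64 = 3.865×10^6 mm⁴
I = 3.865×10^6 mm⁴ = 3.865×10^-6 m⁴
Effective length L_e = K·L = 1 × 2.58 = 2.580 m
P_cr = π²EI / L_e² = π² × 105×10⁹ × 3.865×10^-6 / 2.580² = 6.018×10^5 N

P_cr ≈ 602 kN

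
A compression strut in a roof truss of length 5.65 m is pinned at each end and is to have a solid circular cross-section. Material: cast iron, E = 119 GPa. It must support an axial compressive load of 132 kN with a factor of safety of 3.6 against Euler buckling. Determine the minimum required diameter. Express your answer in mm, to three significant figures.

d ≈ 127 mm

Required P_cr = n·P = 3.6 × 132 = 475.2 kN
L_e = K·L = 1 × 5.65 = 5.650 m
Required I = P_cr·L_e²/(π²E) = 4.752×10^5 × 5.650² / (π² × 1.19×10^11) = 1.292×10^-5 m⁴
I_req = 1.292×10^7 mm⁴
Solid circle: I = πd⁴/64  ⇒  d = (64I/π)^(1/4) = (64×1.292×10^7/π)^(1/4) = 127 mm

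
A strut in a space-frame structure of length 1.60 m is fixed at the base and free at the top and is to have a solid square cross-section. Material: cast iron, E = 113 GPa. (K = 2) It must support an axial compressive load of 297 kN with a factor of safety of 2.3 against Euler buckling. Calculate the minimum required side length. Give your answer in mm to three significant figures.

a ≈ 93.1 mm

Required P_cr = n·P = 2.3 × 297 = 683.1 kN
L_e = K·L = 2 × 1.60 = 3.200 m
Required I = P_cr·L_e²/(π²E) = 6.831×10^5 × 3.200² / (π² × 1.13×10^11) = 6.272×10^-6 m⁴
I_req = 6.272×10^6 mm⁴
Solid square: I = a⁴/12  ⇒  a = (12I)^(1/4) = (12×6.272×10^6)^(1/4) = 93.1 mm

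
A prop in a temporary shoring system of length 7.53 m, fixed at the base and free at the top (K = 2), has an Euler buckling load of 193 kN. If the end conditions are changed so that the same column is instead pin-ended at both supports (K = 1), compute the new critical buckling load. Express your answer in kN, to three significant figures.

P_cr ∝ 1/K², so P_cr,new = P_cr,old × (K_old/K_new)² = 193 × (2/1)²
= 193 × 4.000 = 772 kN

P_cr ≈ 772 kN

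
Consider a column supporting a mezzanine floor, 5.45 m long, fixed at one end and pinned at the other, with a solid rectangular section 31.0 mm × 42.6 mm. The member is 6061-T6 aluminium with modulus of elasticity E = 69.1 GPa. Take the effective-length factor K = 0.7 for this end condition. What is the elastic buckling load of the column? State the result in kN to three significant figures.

P_cr ≈ 4.96 kN

Buckling occurs about the weak axis: I_min = h·b³/12 with b = 31.0 mm (the shorter side).
I_min = 42.6×31.0³/12 = 1.058×10^5 mm⁴
I = 1.058×10^5 mm⁴ = 1.058×10^-7 m⁴
Effective length L_e = K·L = 0.7 × 5.45 = 3.815 m
P_cr = π²EI / L_e² = π² × 69.1×10⁹ × 1.058×10^-7 / 3.815² = 4.956×10^3 N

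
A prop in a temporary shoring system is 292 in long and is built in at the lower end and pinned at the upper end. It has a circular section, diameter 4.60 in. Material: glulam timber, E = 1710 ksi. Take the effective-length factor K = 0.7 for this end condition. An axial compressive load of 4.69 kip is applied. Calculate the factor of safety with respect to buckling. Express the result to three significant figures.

n ≈ 1.89

I = πd⁴/64 = π×4.60⁴/64 = 21.98 in⁴
Effective length L_e = K·L = 0.7 × 292 = 204.4 in
P_cr = π²EI / L_e² = π² × 1710×10³ × 21.98 / 204.4² = 8.878×10^3 lb
Factor of safety n = P_cr / P = 8.8784 / 4.69 = 1.89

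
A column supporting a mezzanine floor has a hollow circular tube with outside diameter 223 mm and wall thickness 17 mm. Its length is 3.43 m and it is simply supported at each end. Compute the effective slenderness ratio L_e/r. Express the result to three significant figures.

λ ≈ 46.9

Inner diameter d_i = 223 − 2×17 = 189.0 mm
I = π(d_o⁴ − d_i⁴)/64 = π(223⁴ − 189.0⁴)/64 = 5.876×10^7 mm⁴
A = 1.100×10^4 mm²;  r_min = √(I/A) = √(5.876×10^7/1.100×10^4) = 73.08 mm
L_e = K·L = 1 × 3.43 m = 3.430 m = 3430.0 mm
λ = L_e / r_min = 3430.0 / 73.08 = 46.9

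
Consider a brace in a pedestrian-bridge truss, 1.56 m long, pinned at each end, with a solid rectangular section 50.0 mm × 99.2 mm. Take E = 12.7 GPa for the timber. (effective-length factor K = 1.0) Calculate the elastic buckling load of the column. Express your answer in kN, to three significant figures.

Buckling occurs about the weak axis: I_min = h·b³/12 with b = 50.0 mm (the shorter side).
I_min = 99.2×50.0³/12 = 1.033×10^6 mm⁴
I = 1.033×10^6 mm⁴ = 1.033×10^-6 m⁴
Effective length L_e = K·L = 1 × 1.56 = 1.560 m
P_cr = π²EI / L_e² = π² × 12.7×10⁹ × 1.033×10^-6 / 1.560² = 5.322×10^4 N

P_cr ≈ 53.2 kN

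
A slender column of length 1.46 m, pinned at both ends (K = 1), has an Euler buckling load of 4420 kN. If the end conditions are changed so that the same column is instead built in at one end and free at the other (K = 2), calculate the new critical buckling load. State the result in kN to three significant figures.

P_cr ∝ 1/K², so P_cr,new = P_cr,old × (K_old/K_new)² = 4420 × (1/2)²
= 4420 × 0.2500 = 1100 kN

P_cr ≈ 1100 kN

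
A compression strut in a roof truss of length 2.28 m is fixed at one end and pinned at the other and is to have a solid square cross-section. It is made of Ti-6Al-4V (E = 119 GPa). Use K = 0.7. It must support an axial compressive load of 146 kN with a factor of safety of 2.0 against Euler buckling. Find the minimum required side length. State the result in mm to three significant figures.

Required P_cr = n·P = 2.0 × 146 = 292.0 kN
L_e = K·L = 0.7 × 2.28 = 1.596 m
Required I = P_cr·L_e²/(π²E) = 2.920×10^5 × 1.596² / (π² × 1.19×10^11) = 6.333×10^-7 m⁴
I_req = 6.333×10^5 mm⁴
Solid square: I = a⁴/12  ⇒  a = (12I)^(1/4) = (12×6.333×10^5)^(1/4) = 52.5 mm

a ≈ 52.5 mm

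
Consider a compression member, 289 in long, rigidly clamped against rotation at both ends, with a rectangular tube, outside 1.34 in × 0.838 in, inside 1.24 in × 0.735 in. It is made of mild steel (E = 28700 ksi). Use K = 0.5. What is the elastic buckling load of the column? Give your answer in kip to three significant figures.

Weak-axis I_min = (h_o·b_o³ − h_i·b_i³)/12 with b_o = 0.838, b_i = 0.7350 in (shorter outer/inner sides).
I_min = (1.34×0.838³ − 1.240×0.7350³)/12 = 2.468×10^-2 in⁴
Effective length L_e = K·L = 0.5 × 289 = 144.5 in
P_cr = π²EI / L_e² = π² × 28700×10³ × 2.468×10^-2 / 144.5² = 334.9 lb

P_cr ≈ 0.335 kip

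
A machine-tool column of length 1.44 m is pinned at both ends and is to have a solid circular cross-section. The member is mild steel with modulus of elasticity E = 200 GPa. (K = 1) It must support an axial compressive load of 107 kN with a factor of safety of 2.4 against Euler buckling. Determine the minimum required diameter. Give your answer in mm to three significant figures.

Required P_cr = n·P = 2.4 × 107 = 256.8 kN
L_e = K·L = 1 × 1.44 = 1.440 m
Required I = P_cr·L_e²/(π²E) = 2.568×10^5 × 1.440² / (π² × 2.00×10^11) = 2.698×10^-7 m⁴
I_req = 2.698×10^5 mm⁴
Solid circle: I = πd⁴/64  ⇒  d = (64I/π)^(1/4) = (64×2.698×10^5/π)^(1/4) = 48.4 mm

d ≈ 48.4 mm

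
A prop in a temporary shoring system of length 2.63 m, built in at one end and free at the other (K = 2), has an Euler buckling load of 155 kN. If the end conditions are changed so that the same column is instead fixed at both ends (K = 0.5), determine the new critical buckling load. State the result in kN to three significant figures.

P_cr ≈ 2480 kN

P_cr ∝ 1/K², so P_cr,new = P_cr,old × (K_old/K_new)² = 155 × (2/0.5)²
= 155 × 16.00 = 2480 kN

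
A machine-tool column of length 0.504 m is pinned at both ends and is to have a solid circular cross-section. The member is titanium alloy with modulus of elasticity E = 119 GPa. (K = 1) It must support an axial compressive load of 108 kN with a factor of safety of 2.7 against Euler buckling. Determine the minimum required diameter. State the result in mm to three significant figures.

Required P_cr = n·P = 2.7 × 108 = 291.6 kN
L_e = K·L = 1 × 0.504 = 0.5040 m
Required I = P_cr·L_e²/(π²E) = 2.916×10^5 × 0.5040² / (π² × 1.19×10^11) = 6.307×10^-8 m⁴
I_req = 6.307×10^4 mm⁴
Solid circle: I = πd⁴/64  ⇒  d = (64I/π)^(1/4) = (64×6.307×10^4/π)^(1/4) = 33.7 mm

d ≈ 33.7 mm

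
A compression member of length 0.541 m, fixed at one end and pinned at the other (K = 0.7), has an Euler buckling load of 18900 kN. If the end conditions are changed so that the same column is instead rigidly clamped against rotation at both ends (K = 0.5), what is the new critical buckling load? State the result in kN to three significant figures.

P_cr ≈ 37000 kN

P_cr ∝ 1/K², so P_cr,new = P_cr,old × (K_old/K_new)² = 18900 × (0.7/0.5)²
= 18900 × 1.960 = 37000 kN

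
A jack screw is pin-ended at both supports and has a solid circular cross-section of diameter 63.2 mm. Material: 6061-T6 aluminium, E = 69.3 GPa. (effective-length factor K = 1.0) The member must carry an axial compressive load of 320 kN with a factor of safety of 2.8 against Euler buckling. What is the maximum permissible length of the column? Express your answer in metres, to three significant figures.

L_max ≈ 0.773 m

I = πd⁴/64 = π×63.2⁴/64 = 7.831×10^5 mm⁴
I = 7.831×10^-7 m⁴
Required critical load P_cr = n·P = 2.8 × 320 = 896.0 kN = 8.960×10^5 N
From P_cr = π²EI/(K·L)²:  L = (1/K)·√(π²EI/P_cr) = (1/1)·√(π²×6.93×10^10×7.831×10^-7/8.960×10^5)
L = 0.773 m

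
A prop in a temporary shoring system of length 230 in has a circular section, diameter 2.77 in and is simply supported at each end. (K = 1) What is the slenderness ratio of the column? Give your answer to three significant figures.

λ ≈ 332

I = πd⁴/64 = π×2.77⁴/64 = 2.890 in⁴
A = 6.026 in²;  r_min = √(I/A) = √(2.890/6.026) = 0.6925 in
L_e = K·L = 1 × 230 = 230.0 in
λ = L_e / r_min = 230.00 / 0.6925 = 332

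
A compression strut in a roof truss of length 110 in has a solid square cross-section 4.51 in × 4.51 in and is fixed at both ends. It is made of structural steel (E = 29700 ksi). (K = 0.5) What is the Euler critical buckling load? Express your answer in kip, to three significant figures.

I = a⁴/12 = 4.51⁴/12 = 34.48 in⁴
Effective length L_e = K·L = 0.5 × 110 = 55.00 in
P_cr = π²EI / L_e² = π² × 29700×10³ × 34.48 / 55.00² = 3.341×10^6 lb

P_cr ≈ 3340 kip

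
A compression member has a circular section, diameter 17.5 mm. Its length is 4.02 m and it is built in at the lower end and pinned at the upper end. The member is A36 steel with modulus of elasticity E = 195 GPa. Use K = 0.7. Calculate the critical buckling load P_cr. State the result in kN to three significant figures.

I = πd⁴/64 = π×17.5⁴/64 = 4.604×10^3 mm⁴
I = 4.604×10^3 mm⁴ = 4.604×10^-9 m⁴
Effective length L_e = K·L = 0.7 × 4.02 = 2.814 m
P_cr = π²EI / L_e² = π² × 195×10⁹ × 4.604×10^-9 / 2.814² = 1.119×10^3 N

P_cr ≈ 1.12 kN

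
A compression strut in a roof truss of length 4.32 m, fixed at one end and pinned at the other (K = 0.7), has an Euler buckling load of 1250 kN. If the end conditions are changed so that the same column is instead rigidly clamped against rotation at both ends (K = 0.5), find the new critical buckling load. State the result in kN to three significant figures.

P_cr ≈ 2450 kN

P_cr ∝ 1/K², so P_cr,new = P_cr,old × (K_old/K_new)² = 1250 × (0.7/0.5)²
= 1250 × 1.960 = 2450 kN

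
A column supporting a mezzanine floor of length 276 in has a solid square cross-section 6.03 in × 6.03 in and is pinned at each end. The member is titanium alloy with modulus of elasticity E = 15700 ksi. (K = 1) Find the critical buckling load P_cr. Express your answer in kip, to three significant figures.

I = a⁴/12 = 6.03⁴/12 = 110.2 in⁴
Effective length L_e = K·L = 1 × 276 = 276.0 in
P_cr = π²EI / L_e² = π² × 15700×10³ × 110.2 / 276.0² = 2.241×10^5 lb

P_cr ≈ 224 kip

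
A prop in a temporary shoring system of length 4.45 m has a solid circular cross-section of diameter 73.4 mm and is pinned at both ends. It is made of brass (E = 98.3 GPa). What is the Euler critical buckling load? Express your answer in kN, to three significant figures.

P_cr ≈ 69.8 kN

I = πd⁴/64 = π×73.4⁴/64 = 1.425×10^6 mm⁴
I = 1.425×10^6 mm⁴ = 1.425×10^-6 m⁴
Effective length L_e = K·L = 1 × 4.45 = 4.450 m
P_cr = π²EI / L_e² = π² × 98.3×10⁹ × 1.425×10^-6 / 4.450² = 6.981×10^4 N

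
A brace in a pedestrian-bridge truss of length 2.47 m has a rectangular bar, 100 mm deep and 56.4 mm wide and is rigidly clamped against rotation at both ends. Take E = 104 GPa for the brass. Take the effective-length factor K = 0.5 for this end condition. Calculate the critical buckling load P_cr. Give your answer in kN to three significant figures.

Buckling occurs about the weak axis: I_min = h·b³/12 with b = 56.4 mm (the shorter side).
I_min = 100×56.4³/12 = 1.495×10^6 mm⁴
I = 1.495×10^6 mm⁴ = 1.495×10^-6 m⁴
Effective length L_e = K·L = 0.5 × 2.47 = 1.235 m
P_cr = π²EI / L_e² = π² × 104×10⁹ × 1.495×10^-6 / 1.235² = 1.006×10^6 N

P_cr ≈ 1010 kN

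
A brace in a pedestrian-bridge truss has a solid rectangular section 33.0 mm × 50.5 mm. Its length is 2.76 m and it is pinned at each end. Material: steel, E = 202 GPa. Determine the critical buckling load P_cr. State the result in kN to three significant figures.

P_cr ≈ 39.6 kN

Buckling occurs about the weak axis: I_min = h·b³/12 with b = 33.0 mm (the shorter side).
I_min = 50.5×33.0³/12 = 1.512×10^5 mm⁴
I = 1.512×10^5 mm⁴ = 1.512×10^-7 m⁴
Effective length L_e = K·L = 1 × 2.76 = 2.760 m
P_cr = π²EI / L_e² = π² × 202×10⁹ × 1.512×10^-7 / 2.760² = 3.958×10^4 N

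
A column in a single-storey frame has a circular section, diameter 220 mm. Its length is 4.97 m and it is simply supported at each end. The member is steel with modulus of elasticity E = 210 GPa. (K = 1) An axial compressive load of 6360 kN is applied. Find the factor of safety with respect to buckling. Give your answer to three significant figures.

n ≈ 1.52

I = πd⁴/64 = π×220⁴/64 = 1.150×10^8 mm⁴
I = 1.150×10^8 mm⁴ = 1.150×10^-4 m⁴
Effective length L_e = K·L = 1 × 4.97 = 4.970 m
P_cr = π²EI / L_e² = π² × 210×10⁹ × 1.150×10^-4 / 4.970² = 9.649×10^6 N
Factor of safety n = P_cr / P = 9648.7 / 6360 = 1.52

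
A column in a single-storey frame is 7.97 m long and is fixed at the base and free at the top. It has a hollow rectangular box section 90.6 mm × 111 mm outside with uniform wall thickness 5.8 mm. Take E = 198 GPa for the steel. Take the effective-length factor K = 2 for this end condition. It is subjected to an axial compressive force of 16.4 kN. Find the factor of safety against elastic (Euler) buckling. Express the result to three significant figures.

n ≈ 1.31

Inner dimensions: h_i = 111 − 2×5.8 = 99.40 mm, b_i = 90.6 − 2×5.8 = 79.00 mm
Weak-axis I_min = (h_o·b_o³ − h_i·b_i³)/12 with b_o = 90.6, b_i = 79.00 mm (shorter outer/inner sides).
I_min = (111×90.6³ − 99.40×79.00³)/12 = 2.795×10^6 mm⁴
I = 2.795×10^6 mm⁴ = 2.795×10^-6 m⁴
Effective length L_e = K·L = 2 × 7.97 = 15.94 m
P_cr = π²EI / L_e² = π² × 198×10⁹ × 2.795×10^-6 / 15.94² = 2.150×10^4 N
Factor of safety n = P_cr / P = 21.497 / 16.4 = 1.31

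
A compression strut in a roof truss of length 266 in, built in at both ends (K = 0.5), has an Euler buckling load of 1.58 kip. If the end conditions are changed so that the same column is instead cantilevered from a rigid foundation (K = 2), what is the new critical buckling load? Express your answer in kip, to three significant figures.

P_cr ∝ 1/K², so P_cr,new = P_cr,old × (K_old/K_new)² = 1.58 × (0.5/2)²
= 1.58 × 0.06250 = 0.0988 kip

P_cr ≈ 0.0988 kip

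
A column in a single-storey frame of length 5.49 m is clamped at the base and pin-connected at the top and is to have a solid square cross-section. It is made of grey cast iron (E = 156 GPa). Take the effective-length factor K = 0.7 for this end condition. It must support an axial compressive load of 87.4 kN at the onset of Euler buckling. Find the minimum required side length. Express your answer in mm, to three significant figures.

L_e = K·L = 0.7 × 5.49 = 3.843 m
Required I = P_cr·L_e²/(π²E) = 8.740×10^4 × 3.843² / (π² × 1.56×10^11) = 8.384×10^-7 m⁴
I_req = 8.384×10^5 mm⁴
Solid square: I = a⁴/12  ⇒  a = (12I)^(1/4) = (12×8.384×10^5)^(1/4) = 56.3 mm

a ≈ 56.3 mm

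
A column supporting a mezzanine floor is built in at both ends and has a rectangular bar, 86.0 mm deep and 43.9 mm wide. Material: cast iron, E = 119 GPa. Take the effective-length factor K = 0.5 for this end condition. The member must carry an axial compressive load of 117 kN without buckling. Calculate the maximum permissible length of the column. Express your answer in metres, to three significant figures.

Buckling occurs about the weak axis: I_min = h·b³/12 with b = 43.9 mm (the shorter side).
I_min = 86.0×43.9³/12 = 6.063×10^5 mm⁴
I = 6.063×10^-7 m⁴
At the buckling limit P_cr = P = 1.170×10^5 N
From P_cr = π²EI/(K·L)²:  L = (1/K)·√(π²EI/P_cr) = (1/0.5)·√(π²×1.19×10^11×6.063×10^-7/1.170×10^5)
L = 4.93 m

L_max ≈ 4.93 m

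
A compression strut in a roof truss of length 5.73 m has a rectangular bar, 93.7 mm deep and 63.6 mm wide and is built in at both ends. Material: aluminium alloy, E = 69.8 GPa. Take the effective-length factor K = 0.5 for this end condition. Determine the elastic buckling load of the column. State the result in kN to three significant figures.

Buckling occurs about the weak axis: I_min = h·b³/12 with b = 63.6 mm (the shorter side).
I_min = 93.7×63.6³/12 = 2.009×10^6 mm⁴
I = 2.009×10^6 mm⁴ = 2.009×10^-6 m⁴
Effective length L_e = K·L = 0.5 × 5.73 = 2.865 m
P_cr = π²EI / L_e² = π² × 69.8×10⁹ × 2.009×10^-6 / 2.865² = 1.686×10^5 N

P_cr ≈ 169 kN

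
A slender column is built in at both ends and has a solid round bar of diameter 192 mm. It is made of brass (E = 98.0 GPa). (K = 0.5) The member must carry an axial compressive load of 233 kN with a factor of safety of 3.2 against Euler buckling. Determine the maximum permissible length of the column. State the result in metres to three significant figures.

L_max ≈ 18.6 m

I = πd⁴/64 = π×192⁴/64 = 6.671×10^7 mm⁴
I = 6.671×10^-5 m⁴
Required critical load P_cr = n·P = 3.2 × 233 = 745.6 kN = 7.456×10^5 N
From P_cr = π²EI/(K·L)²:  L = (1/K)·√(π²EI/P_cr) = (1/0.5)·√(π²×9.80×10^10×6.671×10^-5/7.456×10^5)
L = 18.6 m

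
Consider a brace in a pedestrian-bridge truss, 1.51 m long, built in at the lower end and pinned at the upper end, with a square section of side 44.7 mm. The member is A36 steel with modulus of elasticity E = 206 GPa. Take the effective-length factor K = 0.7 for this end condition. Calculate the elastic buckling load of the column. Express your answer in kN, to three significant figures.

I = a⁴/12 = 44.7⁴/12 = 3.327×10^5 mm⁴
I = 3.327×10^5 mm⁴ = 3.327×10^-7 m⁴
Effective length L_e = K·L = 0.7 × 1.51 = 1.057 m
P_cr = π²EI / L_e² = π² × 206×10⁹ × 3.327×10^-7 / 1.057² = 6.054×10^5 N

P_cr ≈ 605 kN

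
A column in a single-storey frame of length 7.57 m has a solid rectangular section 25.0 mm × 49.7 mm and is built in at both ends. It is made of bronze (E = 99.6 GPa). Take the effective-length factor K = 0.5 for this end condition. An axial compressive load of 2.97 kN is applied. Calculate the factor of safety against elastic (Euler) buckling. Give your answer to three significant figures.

Buckling occurs about the weak axis: I_min = h·b³/12 with b = 25.0 mm (the shorter side).
I_min = 49.7×25.0³/12 = 6.471×10^4 mm⁴
I = 6.471×10^4 mm⁴ = 6.471×10^-8 m⁴
Effective length L_e = K·L = 0.5 × 7.57 = 3.785 m
P_cr = π²EI / L_e² = π² × 99.6×10⁹ × 6.471×10^-8 / 3.785² = 4.440×10^3 N
Factor of safety n = P_cr / P = 4.4404 / 2.97 = 1.50

n ≈ 1.50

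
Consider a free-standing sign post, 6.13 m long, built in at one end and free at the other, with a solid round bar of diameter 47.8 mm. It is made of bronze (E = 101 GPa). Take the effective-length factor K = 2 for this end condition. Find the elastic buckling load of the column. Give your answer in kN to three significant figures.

I = πd⁴/64 = π×47.8⁴/64 = 2.563×10^5 mm⁴
I = 2.563×10^5 mm⁴ = 2.563×10^-7 m⁴
Effective length L_e = K·L = 2 × 6.13 = 12.26 m
P_cr = π²EI / L_e² = π² × 101×10⁹ × 2.563×10^-7 / 12.26² = 1.700×10^3 N

P_cr ≈ 1.70 kN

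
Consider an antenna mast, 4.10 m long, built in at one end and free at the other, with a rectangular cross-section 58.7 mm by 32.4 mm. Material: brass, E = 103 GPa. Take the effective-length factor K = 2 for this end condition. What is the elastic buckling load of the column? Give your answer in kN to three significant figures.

Buckling occurs about the weak axis: I_min = h·b³/12 with b = 32.4 mm (the shorter side).
I_min = 58.7×32.4³/12 = 1.664×10^5 mm⁴
I = 1.664×10^5 mm⁴ = 1.664×10^-7 m⁴
Effective length L_e = K·L = 2 × 4.10 = 8.200 m
P_cr = π²EI / L_e² = π² × 103×10⁹ × 1.664×10^-7 / 8.200² = 2.515×10^3 N

P_cr ≈ 2.52 kN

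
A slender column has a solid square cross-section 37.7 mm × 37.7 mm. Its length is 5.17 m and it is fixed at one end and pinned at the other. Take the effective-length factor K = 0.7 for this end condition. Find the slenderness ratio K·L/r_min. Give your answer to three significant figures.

I = a⁴/12 = 37.7⁴/12 = 1.683×10^5 mm⁴
A = 1.421×10^3 mm²;  r_min = √(I/A) = √(1.683×10^5/1.421×10^3) = 10.88 mm
L_e = K·L = 0.7 × 5.17 m = 3.619 m = 3619.0 mm
λ = L_e / r_min = 3619.0 / 10.88 = 333

λ ≈ 333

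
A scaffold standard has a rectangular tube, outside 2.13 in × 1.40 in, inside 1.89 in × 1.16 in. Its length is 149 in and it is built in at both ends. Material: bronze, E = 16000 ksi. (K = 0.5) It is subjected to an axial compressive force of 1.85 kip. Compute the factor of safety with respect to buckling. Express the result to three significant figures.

n ≈ 3.71

Weak-axis I_min = (h_o·b_o³ − h_i·b_i³)/12 with b_o = 1.40, b_i = 1.160 in (shorter outer/inner sides).
I_min = (2.13×1.40³ − 1.890×1.160³)/12 = 0.2412 in⁴
Effective length L_e = K·L = 0.5 × 149 = 74.50 in
P_cr = π²EI / L_e² = π² × 16000×10³ × 0.2412 / 74.50² = 6.863×10^3 lb
Factor of safety n = P_cr / P = 6.8631 / 1.85 = 3.71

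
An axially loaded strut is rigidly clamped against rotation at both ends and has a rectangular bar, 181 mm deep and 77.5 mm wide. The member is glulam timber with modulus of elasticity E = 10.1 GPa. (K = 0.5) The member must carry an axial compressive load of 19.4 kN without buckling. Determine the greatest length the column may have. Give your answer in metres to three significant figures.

L_max ≈ 12.0 m

Buckling occurs about the weak axis: I_min = h·b³/12 with b = 77.5 mm (the shorter side).
I_min = 181×77.5³/12 = 7.021×10^6 mm⁴
I = 7.021×10^-6 m⁴
At the buckling limit P_cr = P = 1.940×10^4 N
From P_cr = π²EI/(K·L)²:  L = (1/K)·√(π²EI/P_cr) = (1/0.5)·√(π²×1.01×10^10×7.021×10^-6/1.940×10^4)
L = 12.0 m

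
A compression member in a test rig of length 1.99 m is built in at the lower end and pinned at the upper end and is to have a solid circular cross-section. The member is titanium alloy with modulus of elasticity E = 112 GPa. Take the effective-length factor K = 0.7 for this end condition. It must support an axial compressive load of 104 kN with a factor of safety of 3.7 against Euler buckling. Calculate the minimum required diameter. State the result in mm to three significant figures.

Required P_cr = n·P = 3.7 × 104 = 384.8 kN
L_e = K·L = 0.7 × 1.99 = 1.393 m
Required I = P_cr·L_e²/(π²E) = 3.848×10^5 × 1.393² / (π² × 1.12×10^11) = 6.755×10^-7 m⁴
I_req = 6.755×10^5 mm⁴
Solid circle: I = πd⁴/64  ⇒  d = (64I/π)^(1/4) = (64×6.755×10^5/π)^(1/4) = 60.9 mm

d ≈ 60.9 mm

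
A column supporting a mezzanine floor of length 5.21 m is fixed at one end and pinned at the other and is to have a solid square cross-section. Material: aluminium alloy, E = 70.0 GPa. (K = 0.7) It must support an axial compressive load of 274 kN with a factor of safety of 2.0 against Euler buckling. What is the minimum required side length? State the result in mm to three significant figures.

a ≈ 106 mm

Required P_cr = n·P = 2.0 × 274 = 548.0 kN
L_e = K·L = 0.7 × 5.21 = 3.647 m
Required I = P_cr·L_e²/(π²E) = 5.480×10^5 × 3.647² / (π² × 7.00×10^10) = 1.055×10^-5 m⁴
I_req = 1.055×10^7 mm⁴
Solid square: I = a⁴/12  ⇒  a = (12I)^(1/4) = (12×1.055×10^7)^(1/4) = 106 mm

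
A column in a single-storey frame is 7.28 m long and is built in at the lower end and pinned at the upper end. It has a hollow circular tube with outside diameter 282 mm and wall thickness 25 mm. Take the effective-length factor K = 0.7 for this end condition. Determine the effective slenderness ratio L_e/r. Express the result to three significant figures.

λ ≈ 55.8

Inner diameter d_i = 282 − 2×25 = 232.0 mm
I = π(d_o⁴ − d_i⁴)/64 = π(282⁴ − 232.0⁴)/64 = 1.682×10^8 mm⁴
A = 2.018×10^4 mm²;  r_min = √(I/A) = √(1.682×10^8/2.018×10^4) = 91.29 mm
L_e = K·L = 0.7 × 7.28 m = 5.096 m = 5096.0 mm
λ = L_e / r_min = 5096.0 / 91.29 = 55.8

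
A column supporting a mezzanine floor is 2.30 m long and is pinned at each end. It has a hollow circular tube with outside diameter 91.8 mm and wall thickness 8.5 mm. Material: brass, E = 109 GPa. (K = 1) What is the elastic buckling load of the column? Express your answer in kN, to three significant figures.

P_cr ≈ 396 kN

Inner diameter d_i = 91.8 − 2×8.5 = 74.80 mm
I = π(d_o⁴ − d_i⁴)/64 = π(91.8⁴ − 74.80⁴)/64 = 1.949×10^6 mm⁴
I = 1.949×10^6 mm⁴ = 1.949×10^-6 m⁴
Effective length L_e = K·L = 1 × 2.30 = 2.300 m
P_cr = π²EI / L_e² = π² × 109×10⁹ × 1.949×10^-6 / 2.300² = 3.964×10^5 N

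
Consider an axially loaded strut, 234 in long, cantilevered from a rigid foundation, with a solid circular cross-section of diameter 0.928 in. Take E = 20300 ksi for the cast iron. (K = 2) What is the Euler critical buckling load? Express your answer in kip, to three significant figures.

P_cr ≈ 0.0333 kip

I = πd⁴/64 = π×0.928⁴/64 = 3.641×10^-2 in⁴
Effective length L_e = K·L = 2 × 234 = 468.0 in
P_cr = π²EI / L_e² = π² × 20300×10³ × 3.641×10^-2 / 468.0² = 33.30 lb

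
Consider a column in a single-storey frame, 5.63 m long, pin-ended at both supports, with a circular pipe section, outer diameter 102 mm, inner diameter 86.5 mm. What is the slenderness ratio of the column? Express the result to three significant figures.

λ ≈ 168

d_o = 102 mm, d_i = 86.5 mm
I = π(d_o⁴ − d_i⁴)/64 = π(102⁴ − 86.50⁴)/64 = 2.565×10^6 mm⁴
A = 2.295×10^3 mm²;  r_min = √(I/A) = √(2.565×10^6/2.295×10^3) = 33.43 mm
L_e = K·L = 1 × 5.63 m = 5.630 m = 5630.0 mm
λ = L_e / r_min = 5630.0 / 33.43 = 168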